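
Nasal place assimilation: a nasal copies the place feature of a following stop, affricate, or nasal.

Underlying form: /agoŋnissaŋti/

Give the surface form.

/ŋ/ before /n/ (alveolar) → [n]
/ŋ/ before /t/ (alveolar) → [n]

[agonnissanti]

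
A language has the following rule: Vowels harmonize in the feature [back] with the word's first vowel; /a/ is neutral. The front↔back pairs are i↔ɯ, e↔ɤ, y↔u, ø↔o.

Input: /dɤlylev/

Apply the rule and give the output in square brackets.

/y/ harmonizes with /ɤ/ ([+back]) → [u]
/e/ harmonizes with /ɤ/ ([+back]) → [ɤ]

[dɤlulɤv]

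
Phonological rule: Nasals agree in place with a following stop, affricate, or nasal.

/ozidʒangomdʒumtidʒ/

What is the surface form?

[ozidʒaŋgoɲdʒuntidʒ]

/n/ before /g/ (velar) → [ŋ]
/m/ before /dʒ/ (palatal) → [ɲ]
/m/ before /t/ (alveolar) → [n]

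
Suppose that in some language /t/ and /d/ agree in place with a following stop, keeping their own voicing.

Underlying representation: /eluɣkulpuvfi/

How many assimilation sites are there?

No segment meets the rule's conditions.

0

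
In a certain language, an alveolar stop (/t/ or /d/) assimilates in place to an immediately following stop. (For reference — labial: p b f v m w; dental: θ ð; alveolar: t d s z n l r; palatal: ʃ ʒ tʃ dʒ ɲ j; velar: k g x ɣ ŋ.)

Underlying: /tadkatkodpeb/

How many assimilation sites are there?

/d/ before /k/ (velar) → [g]
/t/ before /k/ (velar) → [k]
/d/ before /p/ (labial) → [b]
3 segments change.

3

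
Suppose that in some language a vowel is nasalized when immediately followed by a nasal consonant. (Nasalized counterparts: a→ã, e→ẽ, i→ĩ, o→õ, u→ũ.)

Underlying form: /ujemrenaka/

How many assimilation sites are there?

/e/ before nasal /m/ → [ẽ]
/e/ before nasal /n/ → [ẽ]
2 segments change.

2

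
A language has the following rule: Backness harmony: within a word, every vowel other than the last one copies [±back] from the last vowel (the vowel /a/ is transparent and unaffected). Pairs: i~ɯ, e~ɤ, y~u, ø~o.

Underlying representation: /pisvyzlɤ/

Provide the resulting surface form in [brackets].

/i/ harmonizes with /ɤ/ ([+back]) → [ɯ]
/y/ harmonizes with /ɤ/ ([+back]) → [u]

[pɯsvuzlɤ]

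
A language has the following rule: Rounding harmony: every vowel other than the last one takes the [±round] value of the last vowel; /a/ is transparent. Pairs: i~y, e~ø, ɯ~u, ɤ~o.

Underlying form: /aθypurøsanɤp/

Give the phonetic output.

[aθipɯresanɤp]

/y/ harmonizes with /ɤ/ ([-round]) → [i]
/u/ harmonizes with /ɤ/ ([-round]) → [ɯ]
/ø/ harmonizes with /ɤ/ ([-round]) → [e]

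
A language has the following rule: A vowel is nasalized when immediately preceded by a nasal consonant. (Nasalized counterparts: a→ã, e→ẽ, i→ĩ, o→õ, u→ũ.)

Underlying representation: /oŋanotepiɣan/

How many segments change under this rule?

/a/ after nasal /ŋ/ → [ã]
/o/ after nasal /n/ → [õ]
2 segments change.

2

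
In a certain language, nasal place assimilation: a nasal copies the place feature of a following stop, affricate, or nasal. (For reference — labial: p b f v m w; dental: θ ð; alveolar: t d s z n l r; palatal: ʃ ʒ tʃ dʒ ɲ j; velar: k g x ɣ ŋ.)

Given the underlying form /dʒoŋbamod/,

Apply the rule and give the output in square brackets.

/ŋ/ before /b/ (labial) → [m]

[dʒombamod]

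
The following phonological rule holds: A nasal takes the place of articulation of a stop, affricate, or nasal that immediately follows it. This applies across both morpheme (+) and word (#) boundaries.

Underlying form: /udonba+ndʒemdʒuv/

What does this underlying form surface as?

[udomba+ɲdʒeɲdʒuv]

/n/ before /b/ (labial) → [m]
/n/ before /dʒ/ (palatal) → [ɲ]
/m/ before /dʒ/ (palatal) → [ɲ]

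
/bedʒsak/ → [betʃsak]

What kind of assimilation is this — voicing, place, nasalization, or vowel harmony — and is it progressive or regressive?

voicing assimilation, regressive

/dʒ/→[tʃ].
Each target copies a feature from the following segment, so the direction is regressive.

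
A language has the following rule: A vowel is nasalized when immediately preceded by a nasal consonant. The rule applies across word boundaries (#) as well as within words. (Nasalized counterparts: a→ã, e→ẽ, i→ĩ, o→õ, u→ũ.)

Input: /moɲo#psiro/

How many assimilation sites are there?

2

/o/ after nasal /m/ → [õ]
/o/ after nasal /ɲ/ → [õ]
2 segments change.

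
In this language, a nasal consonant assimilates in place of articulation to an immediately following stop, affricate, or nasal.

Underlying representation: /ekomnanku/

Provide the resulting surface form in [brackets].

/m/ before /n/ (alveolar) → [n]
/n/ before /k/ (velar) → [ŋ]

[ekonnaŋku]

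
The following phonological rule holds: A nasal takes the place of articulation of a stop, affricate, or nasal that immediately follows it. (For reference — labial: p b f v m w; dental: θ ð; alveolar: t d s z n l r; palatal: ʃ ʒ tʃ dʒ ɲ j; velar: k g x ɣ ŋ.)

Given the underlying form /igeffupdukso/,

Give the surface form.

[igeffupdukso]

no segment meets the rule's conditions; no change.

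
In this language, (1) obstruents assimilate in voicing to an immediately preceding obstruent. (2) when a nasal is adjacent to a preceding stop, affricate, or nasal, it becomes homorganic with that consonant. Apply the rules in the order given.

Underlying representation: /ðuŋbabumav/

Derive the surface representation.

Rule 1: no segment meets the rule's conditions; no change.
After rule 1: ðuŋbabumav
Rule 2: no segment meets the rule's conditions; no change.

[ðuŋbabumav]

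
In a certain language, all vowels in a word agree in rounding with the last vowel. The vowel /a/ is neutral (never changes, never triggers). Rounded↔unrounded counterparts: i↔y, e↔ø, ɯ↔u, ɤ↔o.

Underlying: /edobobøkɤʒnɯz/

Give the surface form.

/o/ harmonizes with /ɯ/ ([-round]) → [ɤ]
/o/ harmonizes with /ɯ/ ([-round]) → [ɤ]
/ø/ harmonizes with /ɯ/ ([-round]) → [e]

[edɤbɤbekɤʒnɯz]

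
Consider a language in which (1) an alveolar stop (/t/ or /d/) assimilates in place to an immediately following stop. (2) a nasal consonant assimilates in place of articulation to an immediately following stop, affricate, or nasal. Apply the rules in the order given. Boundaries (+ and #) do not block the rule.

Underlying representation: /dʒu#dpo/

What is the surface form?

[dʒu#bpo]

Rule 1: /d/ before /p/ (labial) → [b]
After rule 1: dʒu#bpo
Rule 2: no segment meets the rule's conditions; no change.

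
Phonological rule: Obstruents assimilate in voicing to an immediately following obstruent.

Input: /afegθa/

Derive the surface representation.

[afekθa]

/g/ before /θ/ (voiceless) → [k]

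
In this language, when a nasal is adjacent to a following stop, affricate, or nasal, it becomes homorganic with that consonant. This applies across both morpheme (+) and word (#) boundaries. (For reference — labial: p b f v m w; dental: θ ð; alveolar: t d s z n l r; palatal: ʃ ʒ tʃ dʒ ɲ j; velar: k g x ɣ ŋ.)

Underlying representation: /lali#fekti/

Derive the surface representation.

[lali#fekti]

no segment meets the rule's conditions; no change.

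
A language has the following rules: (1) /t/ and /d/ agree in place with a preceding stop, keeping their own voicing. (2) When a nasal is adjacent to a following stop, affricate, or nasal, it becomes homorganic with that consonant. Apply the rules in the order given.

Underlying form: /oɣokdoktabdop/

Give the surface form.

Rule 1: /d/ after /k/ (velar) → [g]
Rule 1: /t/ after /k/ (velar) → [k]
Rule 1: /d/ after /b/ (labial) → [b]
After rule 1: oɣokgokkabbop
Rule 2: no segment meets the rule's conditions; no change.

[oɣokgokkabbop]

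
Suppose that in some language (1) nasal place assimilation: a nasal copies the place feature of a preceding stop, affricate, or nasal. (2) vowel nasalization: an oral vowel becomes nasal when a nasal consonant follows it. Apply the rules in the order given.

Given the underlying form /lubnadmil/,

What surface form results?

[lubmadnil]

Rule 1: /n/ after /b/ (labial) → [m]
Rule 1: /m/ after /d/ (alveolar) → [n]
After rule 1: lubmadnil
Rule 2: no segment meets the rule's conditions; no change.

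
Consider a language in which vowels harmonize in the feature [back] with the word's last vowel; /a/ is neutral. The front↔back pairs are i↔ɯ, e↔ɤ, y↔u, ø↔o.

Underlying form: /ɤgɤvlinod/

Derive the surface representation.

[ɤgɤvlɯnod]

/i/ harmonizes with /o/ ([+back]) → [ɯ]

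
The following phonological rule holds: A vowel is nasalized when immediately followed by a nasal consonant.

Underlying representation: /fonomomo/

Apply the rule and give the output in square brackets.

/o/ before nasal /n/ → [õ]
/o/ before nasal /m/ → [õ]
/o/ before nasal /m/ → [õ]

[fõnõmõmo]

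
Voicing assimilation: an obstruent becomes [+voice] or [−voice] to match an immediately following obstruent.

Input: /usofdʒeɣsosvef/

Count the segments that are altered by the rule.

3

/f/ before /dʒ/ (voiced) → [v]
/ɣ/ before /s/ (voiceless) → [x]
/s/ before /v/ (voiced) → [z]
3 segments change.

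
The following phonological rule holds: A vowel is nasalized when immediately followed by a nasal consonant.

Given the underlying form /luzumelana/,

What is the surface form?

/u/ before nasal /m/ → [ũ]
/a/ before nasal /n/ → [ã]

[luzũmelãna]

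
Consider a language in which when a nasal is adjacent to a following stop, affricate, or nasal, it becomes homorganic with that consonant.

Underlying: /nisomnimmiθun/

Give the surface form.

/m/ before /n/ (alveolar) → [n]

[nisonnimmiθun]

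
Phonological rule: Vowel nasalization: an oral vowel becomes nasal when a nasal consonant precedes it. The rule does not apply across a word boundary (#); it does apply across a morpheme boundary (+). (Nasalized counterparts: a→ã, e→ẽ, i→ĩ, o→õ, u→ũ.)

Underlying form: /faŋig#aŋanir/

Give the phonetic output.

/i/ after nasal /ŋ/ → [ĩ]
/a/ after nasal /ŋ/ → [ã]
/i/ after nasal /n/ → [ĩ]

[faŋĩg#aŋãnĩr]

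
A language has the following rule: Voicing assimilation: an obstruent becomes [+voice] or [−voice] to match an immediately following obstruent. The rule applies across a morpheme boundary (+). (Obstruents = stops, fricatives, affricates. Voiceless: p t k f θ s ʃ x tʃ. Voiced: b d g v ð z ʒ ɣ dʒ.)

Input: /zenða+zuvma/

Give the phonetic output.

no segment meets the rule's conditions; no change.

[zenða+zuvma]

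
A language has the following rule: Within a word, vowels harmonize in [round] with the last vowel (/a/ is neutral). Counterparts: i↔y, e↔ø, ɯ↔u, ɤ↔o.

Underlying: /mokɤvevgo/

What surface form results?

[mokovøvgo]

/ɤ/ harmonizes with /o/ ([+round]) → [o]
/e/ harmonizes with /o/ ([+round]) → [ø]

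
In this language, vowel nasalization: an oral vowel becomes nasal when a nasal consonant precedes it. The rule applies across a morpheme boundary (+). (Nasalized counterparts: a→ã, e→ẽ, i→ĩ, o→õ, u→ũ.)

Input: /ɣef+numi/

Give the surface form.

/u/ after nasal /n/ → [ũ]
/i/ after nasal /m/ → [ĩ]

[ɣef+nũmĩ]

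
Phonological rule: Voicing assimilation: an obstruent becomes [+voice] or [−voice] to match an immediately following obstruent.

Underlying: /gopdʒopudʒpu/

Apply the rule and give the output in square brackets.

/p/ before /dʒ/ (voiced) → [b]
/dʒ/ before /p/ (voiceless) → [tʃ]

[gobdʒoputʃpu]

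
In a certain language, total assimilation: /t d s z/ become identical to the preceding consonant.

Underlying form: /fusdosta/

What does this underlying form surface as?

/d/ after /s/ → [s] (total assimilation)
/t/ after /s/ → [s] (total assimilation)

[fussossa]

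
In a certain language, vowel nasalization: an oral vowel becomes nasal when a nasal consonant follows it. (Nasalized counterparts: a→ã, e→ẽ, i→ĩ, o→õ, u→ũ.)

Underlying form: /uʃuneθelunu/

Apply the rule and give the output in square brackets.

[uʃũneθelũnu]

/u/ before nasal /n/ → [ũ]
/u/ before nasal /n/ → [ũ]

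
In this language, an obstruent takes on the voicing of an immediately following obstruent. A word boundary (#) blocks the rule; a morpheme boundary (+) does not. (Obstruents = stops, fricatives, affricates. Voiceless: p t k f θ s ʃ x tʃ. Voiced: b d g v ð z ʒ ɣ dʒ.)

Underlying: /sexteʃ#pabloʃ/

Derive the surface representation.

[sexteʃ#pabloʃ]

no segment meets the rule's conditions; no change.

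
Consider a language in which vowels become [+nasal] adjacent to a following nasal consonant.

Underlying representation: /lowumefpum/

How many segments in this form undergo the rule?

2

/u/ before nasal /m/ → [ũ]
/u/ before nasal /m/ → [ũ]
2 segments change.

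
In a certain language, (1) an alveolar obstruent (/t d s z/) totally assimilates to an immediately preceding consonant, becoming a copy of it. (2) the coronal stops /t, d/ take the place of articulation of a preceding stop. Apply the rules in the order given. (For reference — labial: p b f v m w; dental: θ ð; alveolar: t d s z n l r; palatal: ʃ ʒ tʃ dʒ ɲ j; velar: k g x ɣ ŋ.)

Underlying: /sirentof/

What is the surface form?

[sirennof]

Rule 1: /t/ after /n/ → [n] (total assimilation)
After rule 1: sirennof
Rule 2: no segment meets the rule's conditions; no change.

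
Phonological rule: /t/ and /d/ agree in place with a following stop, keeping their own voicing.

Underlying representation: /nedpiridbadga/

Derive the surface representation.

[nebpiribbagga]

/d/ before /p/ (labial) → [b]
/d/ before /b/ (labial) → [b]
/d/ before /g/ (velar) → [g]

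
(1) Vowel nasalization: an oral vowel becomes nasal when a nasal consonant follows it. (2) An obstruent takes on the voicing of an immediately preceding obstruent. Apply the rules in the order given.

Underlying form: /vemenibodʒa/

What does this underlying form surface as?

Rule 1: /e/ before nasal /m/ → [ẽ]
Rule 1: /e/ before nasal /n/ → [ẽ]
After rule 1: vẽmẽnibodʒa
Rule 2: no segment meets the rule's conditions; no change.

[vẽmẽnibodʒa]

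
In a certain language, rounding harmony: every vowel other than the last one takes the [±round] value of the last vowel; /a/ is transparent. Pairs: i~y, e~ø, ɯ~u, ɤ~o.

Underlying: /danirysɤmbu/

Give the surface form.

/i/ harmonizes with /u/ ([+round]) → [y]
/ɤ/ harmonizes with /u/ ([+round]) → [o]

[danyrysombu]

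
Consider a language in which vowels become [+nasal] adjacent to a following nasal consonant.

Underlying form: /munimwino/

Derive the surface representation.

/u/ before nasal /n/ → [ũ]
/i/ before nasal /m/ → [ĩ]
/i/ before nasal /n/ → [ĩ]

[mũnĩmwĩno]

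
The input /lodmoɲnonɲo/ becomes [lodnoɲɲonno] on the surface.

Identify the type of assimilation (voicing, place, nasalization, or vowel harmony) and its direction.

/m/→[n] /n/→[ɲ] /ɲ/→[n].
Each target copies a feature from the preceding segment, so the direction is progressive.

place assimilation, progressive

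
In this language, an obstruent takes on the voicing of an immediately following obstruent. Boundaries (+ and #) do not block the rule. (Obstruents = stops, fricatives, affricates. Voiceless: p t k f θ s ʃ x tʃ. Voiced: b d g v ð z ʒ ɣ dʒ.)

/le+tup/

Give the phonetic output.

no segment meets the rule's conditions; no change.

[le+tup]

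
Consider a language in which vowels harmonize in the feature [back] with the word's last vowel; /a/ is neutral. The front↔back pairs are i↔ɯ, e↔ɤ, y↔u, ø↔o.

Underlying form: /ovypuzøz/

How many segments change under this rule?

2

/o/ harmonizes with /ø/ ([-back]) → [ø]
/u/ harmonizes with /ø/ ([-back]) → [y]
2 segments change.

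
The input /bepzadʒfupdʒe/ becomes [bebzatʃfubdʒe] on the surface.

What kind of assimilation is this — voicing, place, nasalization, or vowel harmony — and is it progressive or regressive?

/p/→[b] /dʒ/→[tʃ] /p/→[b].
Each target copies a feature from the following segment, so the direction is regressive.

voicing assimilation, regressive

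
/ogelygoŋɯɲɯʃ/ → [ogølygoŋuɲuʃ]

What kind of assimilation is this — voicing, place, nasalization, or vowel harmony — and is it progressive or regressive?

vowel harmony, progressive

/e/→[ø] /ɯ/→[u] /ɯ/→[u].
Vowels agree with the first vowel, so the harmony is progressive.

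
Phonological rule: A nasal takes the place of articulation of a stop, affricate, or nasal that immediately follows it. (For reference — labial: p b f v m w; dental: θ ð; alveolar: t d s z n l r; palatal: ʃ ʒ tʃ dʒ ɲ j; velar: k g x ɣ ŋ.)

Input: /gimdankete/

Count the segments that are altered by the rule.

/m/ before /d/ (alveolar) → [n]
/n/ before /k/ (velar) → [ŋ]
2 segments change.

2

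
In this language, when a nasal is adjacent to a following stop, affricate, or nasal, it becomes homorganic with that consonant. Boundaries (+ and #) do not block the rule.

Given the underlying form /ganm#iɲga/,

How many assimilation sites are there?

2

/n/ before /m/ (labial) → [m]
/ɲ/ before /g/ (velar) → [ŋ]
2 segments change.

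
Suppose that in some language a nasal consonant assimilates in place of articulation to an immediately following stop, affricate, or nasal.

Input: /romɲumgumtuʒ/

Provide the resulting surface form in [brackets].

/m/ before /ɲ/ (palatal) → [ɲ]
/m/ before /g/ (velar) → [ŋ]
/m/ before /t/ (alveolar) → [n]

[roɲɲuŋguntuʒ]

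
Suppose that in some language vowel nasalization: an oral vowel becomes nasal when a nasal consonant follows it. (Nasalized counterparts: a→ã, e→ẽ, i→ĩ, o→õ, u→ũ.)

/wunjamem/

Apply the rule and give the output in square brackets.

/u/ before nasal /n/ → [ũ]
/a/ before nasal /m/ → [ã]
/e/ before nasal /m/ → [ẽ]

[wũnjãmẽm]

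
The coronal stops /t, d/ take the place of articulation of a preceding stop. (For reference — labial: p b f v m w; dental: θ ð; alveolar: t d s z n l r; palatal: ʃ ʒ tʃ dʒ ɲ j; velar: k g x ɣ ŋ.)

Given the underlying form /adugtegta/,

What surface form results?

[adugkegka]

/t/ after /g/ (velar) → [k]
/t/ after /g/ (velar) → [k]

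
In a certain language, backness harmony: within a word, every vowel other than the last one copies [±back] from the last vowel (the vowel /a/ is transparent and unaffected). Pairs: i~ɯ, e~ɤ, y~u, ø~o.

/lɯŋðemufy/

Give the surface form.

/ɯ/ harmonizes with /y/ ([-back]) → [i]
/u/ harmonizes with /y/ ([-back]) → [y]

[liŋðemyfy]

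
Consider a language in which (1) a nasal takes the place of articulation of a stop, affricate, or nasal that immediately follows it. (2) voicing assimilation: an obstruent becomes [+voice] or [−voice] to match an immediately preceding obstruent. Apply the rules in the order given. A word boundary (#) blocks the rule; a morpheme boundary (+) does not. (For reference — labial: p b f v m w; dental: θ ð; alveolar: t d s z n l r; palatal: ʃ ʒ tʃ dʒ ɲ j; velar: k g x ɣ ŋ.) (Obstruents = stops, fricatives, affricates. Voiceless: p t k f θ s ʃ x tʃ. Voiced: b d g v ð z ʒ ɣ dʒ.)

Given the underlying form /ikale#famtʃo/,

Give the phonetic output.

[ikale#faɲtʃo]

Rule 1: /m/ before /tʃ/ (palatal) → [ɲ]
After rule 1: ikale#faɲtʃo
Rule 2: no segment meets the rule's conditions; no change.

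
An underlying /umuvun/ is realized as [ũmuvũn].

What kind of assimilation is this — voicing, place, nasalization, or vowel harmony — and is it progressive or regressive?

nasalization, regressive

/u/→[ũ] /u/→[ũ].
Each target copies a feature from the following segment, so the direction is regressive.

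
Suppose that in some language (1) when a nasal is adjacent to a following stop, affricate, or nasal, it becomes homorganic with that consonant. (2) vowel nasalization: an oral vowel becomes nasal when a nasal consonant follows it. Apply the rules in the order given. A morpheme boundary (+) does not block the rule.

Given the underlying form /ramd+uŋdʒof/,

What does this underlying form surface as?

[rãnd+ũɲdʒof]

Rule 1: /m/ before /d/ (alveolar) → [n]
Rule 1: /ŋ/ before /dʒ/ (palatal) → [ɲ]
After rule 1: rand+uɲdʒof
Rule 2: /a/ before nasal /n/ → [ã]
Rule 2: /u/ before nasal /ɲ/ → [ũ]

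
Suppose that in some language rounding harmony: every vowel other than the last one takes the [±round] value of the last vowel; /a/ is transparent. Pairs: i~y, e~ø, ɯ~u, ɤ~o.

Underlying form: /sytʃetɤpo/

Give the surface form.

/e/ harmonizes with /o/ ([+round]) → [ø]
/ɤ/ harmonizes with /o/ ([+round]) → [o]

[sytʃøtopo]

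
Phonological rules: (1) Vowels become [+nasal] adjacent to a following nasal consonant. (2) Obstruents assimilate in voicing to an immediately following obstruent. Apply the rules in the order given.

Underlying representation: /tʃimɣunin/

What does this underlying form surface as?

Rule 1: /i/ before nasal /m/ → [ĩ]
Rule 1: /u/ before nasal /n/ → [ũ]
Rule 1: /i/ before nasal /n/ → [ĩ]
After rule 1: tʃĩmɣũnĩn
Rule 2: no segment meets the rule's conditions; no change.

[tʃĩmɣũnĩn]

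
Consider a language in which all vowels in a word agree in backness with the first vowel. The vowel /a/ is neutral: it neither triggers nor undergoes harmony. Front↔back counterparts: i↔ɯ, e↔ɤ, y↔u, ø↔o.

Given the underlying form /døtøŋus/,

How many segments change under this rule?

/u/ harmonizes with /ø/ ([-back]) → [y]
1 segment changes.

1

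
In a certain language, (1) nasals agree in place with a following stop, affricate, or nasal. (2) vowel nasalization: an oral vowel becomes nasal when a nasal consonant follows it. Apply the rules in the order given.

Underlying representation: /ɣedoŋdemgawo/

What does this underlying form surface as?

[ɣedõndẽŋgawo]

Rule 1: /ŋ/ before /d/ (alveolar) → [n]
Rule 1: /m/ before /g/ (velar) → [ŋ]
After rule 1: ɣedondeŋgawo
Rule 2: /o/ before nasal /n/ → [õ]
Rule 2: /e/ before nasal /ŋ/ → [ẽ]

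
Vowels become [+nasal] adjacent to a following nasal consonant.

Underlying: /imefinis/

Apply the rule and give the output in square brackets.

/i/ before nasal /m/ → [ĩ]
/i/ before nasal /n/ → [ĩ]

[ĩmefĩnis]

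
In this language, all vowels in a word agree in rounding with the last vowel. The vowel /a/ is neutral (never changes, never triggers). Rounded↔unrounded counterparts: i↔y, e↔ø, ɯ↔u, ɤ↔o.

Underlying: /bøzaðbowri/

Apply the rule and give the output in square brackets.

/ø/ harmonizes with /i/ ([-round]) → [e]
/o/ harmonizes with /i/ ([-round]) → [ɤ]

[bezaðbɤwri]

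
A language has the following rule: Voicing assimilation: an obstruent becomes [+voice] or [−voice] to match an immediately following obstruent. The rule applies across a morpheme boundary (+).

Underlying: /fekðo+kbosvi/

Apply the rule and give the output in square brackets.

[fegðo+gbozvi]

/k/ before /ð/ (voiced) → [g]
/k/ before /b/ (voiced) → [g]
/s/ before /v/ (voiced) → [z]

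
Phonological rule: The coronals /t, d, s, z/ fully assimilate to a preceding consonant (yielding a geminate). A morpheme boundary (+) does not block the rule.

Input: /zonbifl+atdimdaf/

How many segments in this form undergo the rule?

/d/ after /t/ → [t] (total assimilation)
/d/ after /m/ → [m] (total assimilation)
2 segments change.

2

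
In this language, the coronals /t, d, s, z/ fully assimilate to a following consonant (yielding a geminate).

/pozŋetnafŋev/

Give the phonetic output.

/z/ before /ŋ/ → [ŋ] (total assimilation)
/t/ before /n/ → [n] (total assimilation)

[poŋŋennafŋev]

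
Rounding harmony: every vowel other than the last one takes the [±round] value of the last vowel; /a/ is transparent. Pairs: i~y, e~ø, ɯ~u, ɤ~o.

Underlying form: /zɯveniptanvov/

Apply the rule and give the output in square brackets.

[zuvønyptanvov]

/ɯ/ harmonizes with /o/ ([+round]) → [u]
/e/ harmonizes with /o/ ([+round]) → [ø]
/i/ harmonizes with /o/ ([+round]) → [y]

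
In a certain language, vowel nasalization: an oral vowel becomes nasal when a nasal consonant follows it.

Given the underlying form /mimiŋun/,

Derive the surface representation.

/i/ before nasal /m/ → [ĩ]
/i/ before nasal /ŋ/ → [ĩ]
/u/ before nasal /n/ → [ũ]

[mĩmĩŋũn]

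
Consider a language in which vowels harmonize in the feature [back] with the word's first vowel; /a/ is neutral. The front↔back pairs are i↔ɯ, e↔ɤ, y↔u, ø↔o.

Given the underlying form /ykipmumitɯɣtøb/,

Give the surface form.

[ykipmymitiɣtøb]

/u/ harmonizes with /y/ ([-back]) → [y]
/ɯ/ harmonizes with /y/ ([-back]) → [i]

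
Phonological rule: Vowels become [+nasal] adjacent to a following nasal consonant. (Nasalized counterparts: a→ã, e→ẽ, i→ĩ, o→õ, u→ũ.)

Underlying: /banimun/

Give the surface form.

[bãnĩmũn]

/a/ before nasal /n/ → [ã]
/i/ before nasal /m/ → [ĩ]
/u/ before nasal /n/ → [ũ]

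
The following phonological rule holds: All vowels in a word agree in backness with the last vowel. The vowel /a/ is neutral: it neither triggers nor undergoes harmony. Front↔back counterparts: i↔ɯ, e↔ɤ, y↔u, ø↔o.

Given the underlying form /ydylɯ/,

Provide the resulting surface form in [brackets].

/y/ harmonizes with /ɯ/ ([+back]) → [u]
/y/ harmonizes with /ɯ/ ([+back]) → [u]

[udulɯ]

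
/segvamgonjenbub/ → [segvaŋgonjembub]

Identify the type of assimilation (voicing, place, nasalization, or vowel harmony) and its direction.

/m/→[ŋ] /n/→[m].
Each target copies a feature from the following segment, so the direction is regressive.

place assimilation, regressive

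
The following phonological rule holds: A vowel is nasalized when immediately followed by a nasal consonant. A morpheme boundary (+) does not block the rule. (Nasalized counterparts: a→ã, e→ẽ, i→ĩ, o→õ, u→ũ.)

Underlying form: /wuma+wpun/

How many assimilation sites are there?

2

/u/ before nasal /m/ → [ũ]
/u/ before nasal /n/ → [ũ]
2 segments change.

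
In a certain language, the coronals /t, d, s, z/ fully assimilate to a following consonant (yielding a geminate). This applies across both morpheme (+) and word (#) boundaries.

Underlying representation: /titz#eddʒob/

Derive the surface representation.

[tizz#edʒdʒob]

/t/ before /z/ → [z] (total assimilation)
/d/ before /dʒ/ → [dʒ] (total assimilation)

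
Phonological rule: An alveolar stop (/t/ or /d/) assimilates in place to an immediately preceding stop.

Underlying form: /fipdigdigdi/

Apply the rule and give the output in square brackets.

[fipbiggiggi]

/d/ after /p/ (labial) → [b]
/d/ after /g/ (velar) → [g]
/d/ after /g/ (velar) → [g]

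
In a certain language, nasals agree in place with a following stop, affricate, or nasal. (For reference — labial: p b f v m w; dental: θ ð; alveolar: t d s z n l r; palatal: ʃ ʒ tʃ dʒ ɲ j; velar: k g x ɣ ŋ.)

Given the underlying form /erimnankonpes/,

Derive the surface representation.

[erinnaŋkompes]

/m/ before /n/ (alveolar) → [n]
/n/ before /k/ (velar) → [ŋ]
/n/ before /p/ (labial) → [m]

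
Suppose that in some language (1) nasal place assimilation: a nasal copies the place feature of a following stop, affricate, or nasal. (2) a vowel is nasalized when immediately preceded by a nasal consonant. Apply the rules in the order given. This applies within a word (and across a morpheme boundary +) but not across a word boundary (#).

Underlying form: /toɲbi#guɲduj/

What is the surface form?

Rule 1: /ɲ/ before /b/ (labial) → [m]
Rule 1: /ɲ/ before /d/ (alveolar) → [n]
After rule 1: tombi#gunduj
Rule 2: no segment meets the rule's conditions; no change.

[tombi#gunduj]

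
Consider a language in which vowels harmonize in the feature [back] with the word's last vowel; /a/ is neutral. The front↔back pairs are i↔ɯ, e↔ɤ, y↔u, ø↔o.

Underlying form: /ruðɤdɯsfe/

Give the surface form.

/u/ harmonizes with /e/ ([-back]) → [y]
/ɤ/ harmonizes with /e/ ([-back]) → [e]
/ɯ/ harmonizes with /e/ ([-back]) → [i]

[ryðedisfe]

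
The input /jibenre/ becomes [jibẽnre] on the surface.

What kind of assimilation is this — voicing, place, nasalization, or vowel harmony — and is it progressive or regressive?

nasalization, regressive

/e/→[ẽ].
Each target copies a feature from the following segment, so the direction is regressive.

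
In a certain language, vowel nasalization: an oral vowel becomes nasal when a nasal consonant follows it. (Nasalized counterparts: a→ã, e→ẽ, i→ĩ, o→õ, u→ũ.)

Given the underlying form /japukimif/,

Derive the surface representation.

[japukĩmif]

/i/ before nasal /m/ → [ĩ]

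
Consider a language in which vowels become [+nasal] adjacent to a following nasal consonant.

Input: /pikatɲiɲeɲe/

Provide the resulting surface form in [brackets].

[pikatɲĩɲẽɲe]

/i/ before nasal /ɲ/ → [ĩ]
/e/ before nasal /ɲ/ → [ẽ]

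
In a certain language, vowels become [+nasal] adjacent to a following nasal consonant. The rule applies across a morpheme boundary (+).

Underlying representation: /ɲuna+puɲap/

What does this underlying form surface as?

[ɲũna+pũɲap]

/u/ before nasal /n/ → [ũ]
/u/ before nasal /ɲ/ → [ũ]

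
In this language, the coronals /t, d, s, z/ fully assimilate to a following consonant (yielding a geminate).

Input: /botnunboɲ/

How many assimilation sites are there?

1

/t/ before /n/ → [n] (total assimilation)
1 segment changes.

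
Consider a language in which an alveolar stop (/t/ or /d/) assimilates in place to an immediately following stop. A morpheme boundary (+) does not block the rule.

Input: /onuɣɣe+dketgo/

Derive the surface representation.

[onuɣɣe+gkekgo]

/d/ before /k/ (velar) → [g]
/t/ before /g/ (velar) → [k]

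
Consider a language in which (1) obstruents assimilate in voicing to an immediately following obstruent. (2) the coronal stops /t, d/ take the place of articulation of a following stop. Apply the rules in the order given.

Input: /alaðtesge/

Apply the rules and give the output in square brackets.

Rule 1: /ð/ before /t/ (voiceless) → [θ]
Rule 1: /s/ before /g/ (voiced) → [z]
After rule 1: alaθtezge
Rule 2: no segment meets the rule's conditions; no change.

[alaθtezge]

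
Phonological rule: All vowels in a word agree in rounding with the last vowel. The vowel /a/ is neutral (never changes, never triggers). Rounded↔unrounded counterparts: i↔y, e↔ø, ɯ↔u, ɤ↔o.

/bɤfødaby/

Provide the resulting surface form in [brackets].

[bofødaby]

/ɤ/ harmonizes with /y/ ([+round]) → [o]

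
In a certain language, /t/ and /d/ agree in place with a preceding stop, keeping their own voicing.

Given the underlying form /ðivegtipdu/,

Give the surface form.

/t/ after /g/ (velar) → [k]
/d/ after /p/ (labial) → [b]

[ðivegkipbu]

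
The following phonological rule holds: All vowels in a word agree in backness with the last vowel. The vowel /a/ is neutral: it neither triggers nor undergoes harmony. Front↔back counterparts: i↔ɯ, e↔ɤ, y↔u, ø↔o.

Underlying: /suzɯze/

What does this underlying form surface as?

/u/ harmonizes with /e/ ([-back]) → [y]
/ɯ/ harmonizes with /e/ ([-back]) → [i]

[syzize]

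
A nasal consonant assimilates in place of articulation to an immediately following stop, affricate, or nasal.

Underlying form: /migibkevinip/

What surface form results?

[migibkevinip]

no segment meets the rule's conditions; no change.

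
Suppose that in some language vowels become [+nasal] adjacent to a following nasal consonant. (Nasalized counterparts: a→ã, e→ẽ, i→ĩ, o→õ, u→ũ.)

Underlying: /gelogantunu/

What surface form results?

[gelogãntũnu]

/a/ before nasal /n/ → [ã]
/u/ before nasal /n/ → [ũ]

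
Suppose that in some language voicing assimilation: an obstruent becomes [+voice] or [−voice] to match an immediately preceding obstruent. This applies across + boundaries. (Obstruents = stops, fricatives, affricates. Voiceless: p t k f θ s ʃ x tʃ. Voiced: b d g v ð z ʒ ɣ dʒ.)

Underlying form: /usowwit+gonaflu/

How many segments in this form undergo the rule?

1

/g/ after /t/ (voiceless) → [k]
1 segment changes.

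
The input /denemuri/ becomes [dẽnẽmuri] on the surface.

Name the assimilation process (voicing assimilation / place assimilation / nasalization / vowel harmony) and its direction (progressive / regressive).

nasalization, regressive

/e/→[ẽ] /e/→[ẽ].
Each target copies a feature from the following segment, so the direction is regressive.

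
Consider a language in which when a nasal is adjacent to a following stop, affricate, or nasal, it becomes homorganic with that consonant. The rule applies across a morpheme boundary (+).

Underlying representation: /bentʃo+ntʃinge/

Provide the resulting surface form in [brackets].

/n/ before /tʃ/ (palatal) → [ɲ]
/n/ before /tʃ/ (palatal) → [ɲ]
/n/ before /g/ (velar) → [ŋ]

[beɲtʃo+ɲtʃiŋge]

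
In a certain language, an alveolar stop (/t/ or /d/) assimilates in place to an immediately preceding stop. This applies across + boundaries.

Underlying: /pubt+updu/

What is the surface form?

[pubp+upbu]

/t/ after /b/ (labial) → [p]
/d/ after /p/ (labial) → [b]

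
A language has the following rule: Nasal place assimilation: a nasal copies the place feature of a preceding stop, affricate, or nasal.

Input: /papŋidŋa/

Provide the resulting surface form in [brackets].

[papmidna]

/ŋ/ after /p/ (labial) → [m]
/ŋ/ after /d/ (alveolar) → [n]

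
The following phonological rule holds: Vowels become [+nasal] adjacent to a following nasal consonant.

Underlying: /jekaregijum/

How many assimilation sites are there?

1

/u/ before nasal /m/ → [ũ]
1 segment changes.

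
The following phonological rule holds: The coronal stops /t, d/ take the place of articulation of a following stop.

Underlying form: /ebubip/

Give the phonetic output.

[ebubip]

no segment meets the rule's conditions; no change.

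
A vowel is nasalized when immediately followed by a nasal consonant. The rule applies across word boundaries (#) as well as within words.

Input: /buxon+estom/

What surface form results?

/o/ before nasal /n/ → [õ]
/o/ before nasal /m/ → [õ]

[buxõn+estõm]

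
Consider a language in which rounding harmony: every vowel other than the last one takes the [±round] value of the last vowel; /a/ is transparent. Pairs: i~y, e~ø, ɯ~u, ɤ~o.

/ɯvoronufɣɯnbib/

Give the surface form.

[ɯvɤrɤnɯfɣɯnbib]

/o/ harmonizes with /i/ ([-round]) → [ɤ]
/o/ harmonizes with /i/ ([-round]) → [ɤ]
/u/ harmonizes with /i/ ([-round]) → [ɯ]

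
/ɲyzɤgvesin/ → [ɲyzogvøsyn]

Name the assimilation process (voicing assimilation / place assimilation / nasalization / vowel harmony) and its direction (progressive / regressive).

vowel harmony, progressive

/ɤ/→[o] /e/→[ø] /i/→[y].
Vowels agree with the first vowel, so the harmony is progressive.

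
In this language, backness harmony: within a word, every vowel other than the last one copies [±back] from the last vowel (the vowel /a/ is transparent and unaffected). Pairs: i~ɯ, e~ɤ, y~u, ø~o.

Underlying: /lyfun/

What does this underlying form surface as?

[lufun]

/y/ harmonizes with /u/ ([+back]) → [u]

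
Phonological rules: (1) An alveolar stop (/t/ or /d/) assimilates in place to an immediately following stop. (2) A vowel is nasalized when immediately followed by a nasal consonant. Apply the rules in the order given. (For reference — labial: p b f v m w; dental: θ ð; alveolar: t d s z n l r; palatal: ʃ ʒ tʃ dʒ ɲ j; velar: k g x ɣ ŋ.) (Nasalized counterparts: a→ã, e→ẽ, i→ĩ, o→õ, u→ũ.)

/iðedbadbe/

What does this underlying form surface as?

Rule 1: /d/ before /b/ (labial) → [b]
Rule 1: /d/ before /b/ (labial) → [b]
After rule 1: iðebbabbe
Rule 2: no segment meets the rule's conditions; no change.

[iðebbabbe]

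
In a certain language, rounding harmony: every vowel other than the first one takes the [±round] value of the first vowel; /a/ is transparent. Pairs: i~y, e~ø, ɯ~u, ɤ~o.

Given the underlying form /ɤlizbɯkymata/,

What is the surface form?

[ɤlizbɯkimata]

/y/ harmonizes with /ɤ/ ([-round]) → [i]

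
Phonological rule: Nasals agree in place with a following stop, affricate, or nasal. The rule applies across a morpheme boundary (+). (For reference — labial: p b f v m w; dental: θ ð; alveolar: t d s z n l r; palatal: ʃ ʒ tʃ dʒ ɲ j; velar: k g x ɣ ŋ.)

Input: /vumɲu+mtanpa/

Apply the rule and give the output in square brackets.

/m/ before /ɲ/ (palatal) → [ɲ]
/m/ before /t/ (alveolar) → [n]
/n/ before /p/ (labial) → [m]

[vuɲɲu+ntampa]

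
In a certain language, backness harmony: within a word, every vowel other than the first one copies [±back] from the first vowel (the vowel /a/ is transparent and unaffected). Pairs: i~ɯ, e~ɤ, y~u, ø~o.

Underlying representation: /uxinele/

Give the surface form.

[uxɯnɤlɤ]

/i/ harmonizes with /u/ ([+back]) → [ɯ]
/e/ harmonizes with /u/ ([+back]) → [ɤ]
/e/ harmonizes with /u/ ([+back]) → [ɤ]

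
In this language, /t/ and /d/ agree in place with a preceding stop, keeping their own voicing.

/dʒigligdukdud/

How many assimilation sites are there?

2

/d/ after /g/ (velar) → [g]
/d/ after /k/ (velar) → [g]
2 segments change.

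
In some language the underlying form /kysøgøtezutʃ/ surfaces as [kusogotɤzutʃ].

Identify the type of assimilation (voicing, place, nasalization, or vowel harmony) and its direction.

/y/→[u] /ø/→[o] /ø/→[o] /e/→[ɤ].
Vowels agree with the last vowel, so the harmony is regressive.

vowel harmony, regressive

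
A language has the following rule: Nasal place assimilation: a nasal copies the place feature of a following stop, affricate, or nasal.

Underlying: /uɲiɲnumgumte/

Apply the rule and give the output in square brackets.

[uɲinnuŋgunte]

/ɲ/ before /n/ (alveolar) → [n]
/m/ before /g/ (velar) → [ŋ]
/m/ before /t/ (alveolar) → [n]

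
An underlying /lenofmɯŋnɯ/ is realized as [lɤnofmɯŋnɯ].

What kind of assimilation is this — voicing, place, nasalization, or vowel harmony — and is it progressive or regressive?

/e/→[ɤ].
Vowels agree with the last vowel, so the harmony is regressive.

vowel harmony, regressive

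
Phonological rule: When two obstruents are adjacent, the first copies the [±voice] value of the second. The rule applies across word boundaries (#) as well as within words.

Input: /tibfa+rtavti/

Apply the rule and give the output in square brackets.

/b/ before /f/ (voiceless) → [p]
/v/ before /t/ (voiceless) → [f]

[tipfa+rtafti]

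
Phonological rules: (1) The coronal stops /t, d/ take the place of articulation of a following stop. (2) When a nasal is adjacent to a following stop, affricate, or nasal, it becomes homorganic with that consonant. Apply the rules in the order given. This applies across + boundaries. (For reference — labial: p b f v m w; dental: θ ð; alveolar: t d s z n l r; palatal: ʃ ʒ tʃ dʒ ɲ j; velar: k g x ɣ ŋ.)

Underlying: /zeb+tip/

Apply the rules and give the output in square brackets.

[zeb+tip]

Rule 1: no segment meets the rule's conditions; no change.
After rule 1: zeb+tip
Rule 2: no segment meets the rule's conditions; no change.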